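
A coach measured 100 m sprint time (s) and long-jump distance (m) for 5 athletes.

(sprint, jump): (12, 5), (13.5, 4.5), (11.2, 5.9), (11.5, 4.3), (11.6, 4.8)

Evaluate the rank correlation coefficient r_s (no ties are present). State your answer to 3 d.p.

-0.300

Rank sprint: 4, 5, 1, 2, 3
Rank jump: 4, 2, 5, 1, 3
d = rank(sprint) − rank(jump): 0, 3, -4, 1, 0; Σd² = 26
ρ = 1 − 6Σd² / [n(n²−1)] = 1 − 6×26 / (5×24) = 1 − 156/120 ≈ -0.300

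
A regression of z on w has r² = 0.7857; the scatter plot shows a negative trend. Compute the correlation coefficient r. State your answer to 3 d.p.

-0.886

|r| = √0.7857 = 0.886
The association is negative, so r = −0.886.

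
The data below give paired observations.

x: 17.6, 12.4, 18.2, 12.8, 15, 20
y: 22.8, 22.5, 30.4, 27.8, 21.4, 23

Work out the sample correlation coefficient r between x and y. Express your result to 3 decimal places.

0.072

n = 6, Σx = 96, Σy = 147.9, Σx² = 1583.6, Σy² = 3710.05, Σxy = 2370.4
nΣxy − ΣxΣy = 14222.4 − 14198.4 = 24
nΣx² − (Σx)² = 9501.6 − 9216 = 285.6; nΣy² − (Σy)² = 22260.3 − 21874.41 = 385.89
r = 24 / √(285.6 × 385.89) = 24 / 331.9792 ≈ 0.072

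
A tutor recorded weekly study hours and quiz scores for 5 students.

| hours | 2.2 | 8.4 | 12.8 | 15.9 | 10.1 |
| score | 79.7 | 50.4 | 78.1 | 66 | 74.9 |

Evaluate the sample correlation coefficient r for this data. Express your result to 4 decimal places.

n = 5, Σx = 49.4, Σy = 349.1, Σx² = 594.06, Σy² = 24957.87, Σxy = 3404.27
nΣxy − ΣxΣy = 17021.35 − 17245.54 = -224.19
nΣx² − (Σx)² = 2970.3 − 2440.36 = 529.94; nΣy² − (Σy)² = 124789.35 − 121870.81 = 2918.54
r = -224.19 / √(529.94 × 2918.54) = -224.19 / 1243.6443 ≈ -0.1803

-0.1803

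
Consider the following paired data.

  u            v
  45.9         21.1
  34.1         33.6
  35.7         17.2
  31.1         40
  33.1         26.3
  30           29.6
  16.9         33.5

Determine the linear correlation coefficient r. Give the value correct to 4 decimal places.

-0.5544

n = 7, Σu = 226.8, Σv = 201.3, Σu² = 7792.54, Σv² = 6160.11, Σuv = 6296.97
nΣuv − ΣuΣv = 44078.79 − 45654.84 = -1576.05
nΣu² − (Σu)² = 54547.78 − 51438.24 = 3109.54; nΣv² − (Σv)² = 43120.77 − 40521.69 = 2599.08
r = -1576.05 / √(3109.54 × 2599.08) = -1576.05 / 2842.8759 ≈ -0.5544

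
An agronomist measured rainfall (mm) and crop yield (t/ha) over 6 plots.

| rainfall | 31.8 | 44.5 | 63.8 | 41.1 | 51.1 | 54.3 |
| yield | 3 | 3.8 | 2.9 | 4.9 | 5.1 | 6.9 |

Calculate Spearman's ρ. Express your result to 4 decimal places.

0.0857

Rank rainfall: 1, 3, 6, 2, 4, 5
Rank yield: 2, 3, 1, 4, 5, 6
d = rank(rainfall) − rank(yield): -1, 0, 5, -2, -1, -1; Σd² = 32
ρ = 1 − 6Σd² / [n(n²−1)] = 1 − 6×32 / (6×35) = 1 − 192/210 ≈ 0.0857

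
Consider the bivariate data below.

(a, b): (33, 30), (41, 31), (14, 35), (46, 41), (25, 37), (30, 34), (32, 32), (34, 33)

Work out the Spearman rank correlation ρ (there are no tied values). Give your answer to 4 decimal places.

-0.1905

Rank a: 5, 7, 1, 8, 2, 3, 4, 6
Rank b: 1, 2, 6, 8, 7, 5, 3, 4
d = rank(a) − rank(b): 4, 5, -5, 0, -5, -2, 1, 2; Σd² = 100
ρ = 1 − 6Σd² / [n(n²−1)] = 1 − 6×100 / (8×63) = 1 − 600/504 ≈ -0.1905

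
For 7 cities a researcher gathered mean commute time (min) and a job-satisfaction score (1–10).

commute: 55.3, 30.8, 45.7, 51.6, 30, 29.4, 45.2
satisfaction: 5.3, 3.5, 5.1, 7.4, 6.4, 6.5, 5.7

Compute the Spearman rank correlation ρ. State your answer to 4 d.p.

-0.1429

Rank commute: 7, 3, 5, 6, 2, 1, 4
Rank satisfaction: 3, 1, 2, 7, 5, 6, 4
d = rank(commute) − rank(satisfaction): 4, 2, 3, -1, -3, -5, 0; Σd² = 64
ρ = 1 − 6Σd² / [n(n²−1)] = 1 − 6×64 / (7×48) = 1 − 384/336 ≈ -0.1429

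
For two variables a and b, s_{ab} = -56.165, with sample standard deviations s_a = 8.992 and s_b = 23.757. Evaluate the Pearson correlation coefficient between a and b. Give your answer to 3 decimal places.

r = Cov(a,b) / (s_a · s_b) = -56.165 / (8.992 × 23.757)
  = -56.165 / 213.6229 ≈ -0.263

-0.263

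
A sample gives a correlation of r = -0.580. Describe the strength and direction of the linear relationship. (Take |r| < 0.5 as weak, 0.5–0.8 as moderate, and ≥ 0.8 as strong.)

r = -0.580 < 0 so the relationship is negative.
|r| = 0.580, which falls in the moderate range.

moderate negative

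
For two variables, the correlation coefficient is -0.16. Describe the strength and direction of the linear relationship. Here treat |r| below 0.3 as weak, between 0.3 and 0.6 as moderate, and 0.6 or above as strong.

r = -0.16 < 0 so the relationship is negative.
|r| = 0.16, which falls in the weak range.

weak negative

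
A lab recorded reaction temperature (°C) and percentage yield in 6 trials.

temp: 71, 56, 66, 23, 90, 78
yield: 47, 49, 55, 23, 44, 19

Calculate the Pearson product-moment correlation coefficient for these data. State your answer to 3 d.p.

n = 6, Σx = 384, Σy = 237, Σx² = 27246, Σy² = 10461, Σxy = 15682
nΣxy − ΣxΣy = 94092 − 91008 = 3084
nΣx² − (Σx)² = 163476 − 147456 = 16020; nΣy² − (Σy)² = 62766 − 56169 = 6597
r = 3084 / √(16020 × 6597) = 3084 / 10280.2695 ≈ 0.300

0.300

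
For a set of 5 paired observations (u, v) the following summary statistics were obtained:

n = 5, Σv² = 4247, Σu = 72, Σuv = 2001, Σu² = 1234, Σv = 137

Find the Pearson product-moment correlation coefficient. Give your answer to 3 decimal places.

r = (nΣuv − ΣuΣv) / √[(nΣu² − (Σu)²)(nΣv² − (Σv)²)]
Numerator: 5×2001 − 72×137 = 141
Denominator: √[(6170 − 5184)(21235 − 18769)] = √[986 × 2466] = 1559.3191
r = 141 / 1559.3191 ≈ 0.090

0.090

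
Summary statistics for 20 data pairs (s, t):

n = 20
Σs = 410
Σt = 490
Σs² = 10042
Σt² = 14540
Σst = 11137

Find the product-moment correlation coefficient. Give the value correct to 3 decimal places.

0.536

r = (nΣst − ΣsΣt) / √[(nΣs² − (Σs)²)(nΣt² − (Σt)²)]
Numerator: 20×11137 − 410×490 = 21840
Denominator: √[(200840 − 168100)(290800 − 240100)] = √[32740 × 50700] = 40742.0913
r = 21840 / 40742.0913 ≈ 0.536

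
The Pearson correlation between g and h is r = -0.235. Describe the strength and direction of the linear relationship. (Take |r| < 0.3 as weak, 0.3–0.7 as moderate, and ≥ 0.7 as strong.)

r = -0.235 < 0 so the relationship is negative.
|r| = 0.235, which falls in the weak range.

weak negative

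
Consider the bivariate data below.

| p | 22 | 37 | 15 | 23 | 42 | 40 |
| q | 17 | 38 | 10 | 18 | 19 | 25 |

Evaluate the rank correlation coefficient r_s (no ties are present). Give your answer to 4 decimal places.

Rank p: 2, 4, 1, 3, 6, 5
Rank q: 2, 6, 1, 3, 4, 5
d = rank(p) − rank(q): 0, -2, 0, 0, 2, 0; Σd² = 8
ρ = 1 − 6Σd² / [n(n²−1)] = 1 − 6×8 / (6×35) = 1 − 48/210 ≈ 0.7714

0.7714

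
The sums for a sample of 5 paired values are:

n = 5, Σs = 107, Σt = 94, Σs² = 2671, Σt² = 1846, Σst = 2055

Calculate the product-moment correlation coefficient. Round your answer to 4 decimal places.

r = (nΣst − ΣsΣt) / √[(nΣs² − (Σs)²)(nΣt² − (Σt)²)]
Numerator: 5×2055 − 107×94 = 217
Denominator: √[(13355 − 11449)(9230 − 8836)] = √[1906 × 394] = 866.5818
r = 217 / 866.5818 ≈ 0.2504

0.2504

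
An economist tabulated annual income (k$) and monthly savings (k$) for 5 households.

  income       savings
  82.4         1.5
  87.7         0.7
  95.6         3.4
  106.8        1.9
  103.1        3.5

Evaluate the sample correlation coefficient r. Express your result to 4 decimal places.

n = 5, Σx = 475.6, Σy = 11, Σx² = 45656.26, Σy² = 30.16, Σxy = 1073.8
nΣxy − ΣxΣy = 5369 − 5231.6 = 137.4
nΣx² − (Σx)² = 228281.3 − 226195.36 = 2085.94; nΣy² − (Σy)² = 150.8 − 121 = 29.8
r = 137.4 / √(2085.94 × 29.8) = 137.4 / 249.3211 ≈ 0.5511

0.5511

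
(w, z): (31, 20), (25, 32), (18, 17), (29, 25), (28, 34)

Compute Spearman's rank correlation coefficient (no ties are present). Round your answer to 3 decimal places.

0.100

Rank w: 5, 2, 1, 4, 3
Rank z: 2, 4, 1, 3, 5
d = rank(w) − rank(z): 3, -2, 0, 1, -2; Σd² = 18
ρ = 1 − 6Σd² / [n(n²−1)] = 1 − 6×18 / (5×24) = 1 − 108/120 ≈ 0.100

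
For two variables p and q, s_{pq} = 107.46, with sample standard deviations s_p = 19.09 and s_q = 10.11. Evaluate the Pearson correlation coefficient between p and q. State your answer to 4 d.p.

r = Cov(p,q) / (s_p · s_q) = 107.46 / (19.09 × 10.11)
  = 107.46 / 192.9999 ≈ 0.5568

0.5568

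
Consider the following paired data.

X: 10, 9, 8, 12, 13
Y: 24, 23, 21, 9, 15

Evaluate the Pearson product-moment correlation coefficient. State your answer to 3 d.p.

n = 5, ΣX = 52, ΣY = 92, ΣX² = 558, ΣY² = 1852, ΣXY = 918
nΣXY − ΣXΣY = 4590 − 4784 = -194
nΣX² − (ΣX)² = 2790 − 2704 = 86; nΣY² − (ΣY)² = 9260 − 8464 = 796
r = -194 / √(86 × 796) = -194 / 261.6410 ≈ -0.741

-0.741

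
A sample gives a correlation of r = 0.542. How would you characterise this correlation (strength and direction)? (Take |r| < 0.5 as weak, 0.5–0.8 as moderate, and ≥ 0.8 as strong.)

moderate positive

r = 0.542 > 0 so the relationship is positive.
|r| = 0.542, which falls in the moderate range.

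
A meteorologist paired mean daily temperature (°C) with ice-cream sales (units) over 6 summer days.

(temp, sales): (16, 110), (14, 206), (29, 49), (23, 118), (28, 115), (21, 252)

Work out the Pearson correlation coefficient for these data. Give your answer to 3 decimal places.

-0.562

n = 6, Σx = 131, Σy = 850, Σx² = 3047, Σy² = 147590, Σxy = 17291
nΣxy − ΣxΣy = 103746 − 111350 = -7604
nΣx² − (Σx)² = 18282 − 17161 = 1121; nΣy² − (Σy)² = 885540 − 722500 = 163040
r = -7604 / √(1121 × 163040) = -7604 / 13519.1657 ≈ -0.562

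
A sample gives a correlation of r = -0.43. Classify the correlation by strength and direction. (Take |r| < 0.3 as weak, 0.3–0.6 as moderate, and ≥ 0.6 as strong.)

r = -0.43 < 0 so the relationship is negative.
|r| = 0.43, which falls in the moderate range.

moderate negative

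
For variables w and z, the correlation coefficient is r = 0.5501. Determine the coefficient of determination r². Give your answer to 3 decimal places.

0.303

r² = (0.5501)² = 0.303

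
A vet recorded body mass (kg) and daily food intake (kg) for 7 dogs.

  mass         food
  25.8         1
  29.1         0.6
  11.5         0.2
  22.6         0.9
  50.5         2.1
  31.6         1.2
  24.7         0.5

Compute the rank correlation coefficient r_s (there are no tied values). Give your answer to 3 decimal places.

0.821

Rank mass: 4, 5, 1, 2, 7, 6, 3
Rank food: 5, 3, 1, 4, 7, 6, 2
d = rank(mass) − rank(food): -1, 2, 0, -2, 0, 0, 1; Σd² = 10
ρ = 1 − 6Σd² / [n(n²−1)] = 1 − 6×10 / (7×48) = 1 − 60/336 ≈ 0.821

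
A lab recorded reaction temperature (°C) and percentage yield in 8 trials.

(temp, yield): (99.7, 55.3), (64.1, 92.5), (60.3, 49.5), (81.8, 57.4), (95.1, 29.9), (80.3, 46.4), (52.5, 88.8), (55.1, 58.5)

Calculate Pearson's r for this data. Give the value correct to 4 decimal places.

-0.6078

n = 8, Σx = 588.9, Σy = 478.3, Σx² = 45660.59, Σy² = 31714.01, Σxy = 33577.59
nΣxy − ΣxΣy = 268620.72 − 281670.87 = -13050.15
nΣx² − (Σx)² = 365284.72 − 346803.21 = 18481.51; nΣy² − (Σy)² = 253712.08 − 228770.89 = 24941.19
r = -13050.15 / √(18481.51 × 24941.19) = -13050.15 / 21469.7660 ≈ -0.6078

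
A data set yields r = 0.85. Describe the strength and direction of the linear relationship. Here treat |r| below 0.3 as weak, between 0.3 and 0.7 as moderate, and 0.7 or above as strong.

strong positive

r = 0.85 > 0 so the relationship is positive.
|r| = 0.85, which falls in the strong range.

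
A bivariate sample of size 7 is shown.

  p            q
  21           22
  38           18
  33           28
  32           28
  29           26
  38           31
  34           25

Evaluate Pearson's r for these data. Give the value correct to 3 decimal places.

0.175

n = 7, Σp = 225, Σq = 178, Σp² = 7439, Σq² = 4638, Σpq = 5748
nΣpq − ΣpΣq = 40236 − 40050 = 186
nΣp² − (Σp)² = 52073 − 50625 = 1448; nΣq² − (Σq)² = 32466 − 31684 = 782
r = 186 / √(1448 × 782) = 186 / 1064.1128 ≈ 0.175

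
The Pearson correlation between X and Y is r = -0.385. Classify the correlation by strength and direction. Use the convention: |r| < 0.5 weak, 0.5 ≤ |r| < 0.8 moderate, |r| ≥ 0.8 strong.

weak negative

r = -0.385 < 0 so the relationship is negative.
|r| = 0.385, which falls in the weak range.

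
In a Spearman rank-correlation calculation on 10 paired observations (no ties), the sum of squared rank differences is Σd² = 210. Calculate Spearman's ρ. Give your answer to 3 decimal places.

ρ = 1 − 6Σd² / [n(n²−1)] = 1 − 6×210 / (10×99)
  = 1 − 1260/990 = 1 − 1.2727 ≈ -0.273

-0.273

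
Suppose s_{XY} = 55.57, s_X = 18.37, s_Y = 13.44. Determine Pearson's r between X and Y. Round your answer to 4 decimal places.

0.2251

r = Cov(X,Y) / (s_X · s_Y) = 55.57 / (18.37 × 13.44)
  = 55.57 / 246.8928 ≈ 0.2251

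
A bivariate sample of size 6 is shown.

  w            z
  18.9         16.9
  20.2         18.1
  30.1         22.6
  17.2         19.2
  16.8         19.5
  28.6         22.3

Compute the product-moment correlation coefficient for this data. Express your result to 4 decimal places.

0.8348

n = 6, Σw = 131.8, Σz = 118.6, Σw² = 3067.3, Σz² = 2370.16, Σwz = 2660.91
nΣwz − ΣwΣz = 15965.46 − 15631.48 = 333.98
nΣw² − (Σw)² = 18403.8 − 17371.24 = 1032.56; nΣz² − (Σz)² = 14220.96 − 14065.96 = 155
r = 333.98 / √(1032.56 × 155) = 333.98 / 400.0585 ≈ 0.8348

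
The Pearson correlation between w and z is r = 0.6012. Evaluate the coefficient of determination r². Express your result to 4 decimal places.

0.3614

r² = (0.6012)² = 0.3614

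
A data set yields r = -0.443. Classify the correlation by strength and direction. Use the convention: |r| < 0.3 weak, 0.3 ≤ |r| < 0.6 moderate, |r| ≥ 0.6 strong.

r = -0.443 < 0 so the relationship is negative.
|r| = 0.443, which falls in the moderate range.

moderate negative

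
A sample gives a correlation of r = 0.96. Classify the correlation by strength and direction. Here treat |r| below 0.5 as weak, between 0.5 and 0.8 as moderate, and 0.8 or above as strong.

r = 0.96 > 0 so the relationship is positive.
|r| = 0.96, which falls in the strong range.

strong positive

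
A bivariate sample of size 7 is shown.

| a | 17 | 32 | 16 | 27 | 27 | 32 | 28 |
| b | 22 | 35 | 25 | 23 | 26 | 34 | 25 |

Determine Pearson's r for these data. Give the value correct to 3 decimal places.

n = 7, Σa = 179, Σb = 190, Σa² = 4835, Σb² = 5320, Σab = 5005
nΣab − ΣaΣb = 35035 − 34010 = 1025
nΣa² − (Σa)² = 33845 − 32041 = 1804; nΣb² − (Σb)² = 37240 − 36100 = 1140
r = 1025 / √(1804 × 1140) = 1025 / 1434.0711 ≈ 0.715

0.715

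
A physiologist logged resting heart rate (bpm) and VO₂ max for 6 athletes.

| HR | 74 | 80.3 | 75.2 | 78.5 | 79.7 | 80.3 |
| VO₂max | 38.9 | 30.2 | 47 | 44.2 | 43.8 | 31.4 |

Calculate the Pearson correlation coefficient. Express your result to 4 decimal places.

n = 6, Σx = 468, Σy = 235.5, Σx² = 36541.56, Σy² = 9492.29, Σxy = 18320.04
nΣxy − ΣxΣy = 109920.24 − 110214 = -293.76
nΣx² − (Σx)² = 219249.36 − 219024 = 225.36; nΣy² − (Σy)² = 56953.74 − 55460.25 = 1493.49
r = -293.76 / √(225.36 × 1493.49) = -293.76 / 580.1490 ≈ -0.5064

-0.5064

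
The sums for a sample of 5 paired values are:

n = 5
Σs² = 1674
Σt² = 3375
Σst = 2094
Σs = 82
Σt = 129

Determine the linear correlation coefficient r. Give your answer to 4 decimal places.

r = (nΣst − ΣsΣt) / √[(nΣs² − (Σs)²)(nΣt² − (Σt)²)]
Numerator: 5×2094 − 82×129 = -108
Denominator: √[(8370 − 6724)(16875 − 16641)] = √[1646 × 234] = 620.6158
r = -108 / 620.6158 ≈ -0.1740

-0.1740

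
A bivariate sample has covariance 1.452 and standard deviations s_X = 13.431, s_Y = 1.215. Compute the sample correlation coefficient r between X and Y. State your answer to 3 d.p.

r = Cov(X,Y) / (s_X · s_Y) = 1.452 / (13.431 × 1.215)
  = 1.452 / 16.3187 ≈ 0.089

0.089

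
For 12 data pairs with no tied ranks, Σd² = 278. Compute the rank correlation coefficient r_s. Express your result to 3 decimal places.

ρ = 1 − 6Σd² / [n(n²−1)] = 1 − 6×278 / (12×143)
  = 1 − 1668/1716 = 1 − 0.9720 ≈ 0.028

0.028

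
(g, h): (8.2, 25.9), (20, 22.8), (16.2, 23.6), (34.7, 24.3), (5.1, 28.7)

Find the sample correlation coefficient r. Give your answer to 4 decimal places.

-0.6424

n = 5, Σg = 84.2, Σh = 125.3, Σg² = 1959.78, Σh² = 3161.79, Σgh = 2040.28
nΣgh − ΣgΣh = 10201.4 − 10550.26 = -348.86
nΣg² − (Σg)² = 9798.9 − 7089.64 = 2709.26; nΣh² − (Σh)² = 15808.95 − 15700.09 = 108.86
r = -348.86 / √(2709.26 × 108.86) = -348.86 / 543.0746 ≈ -0.6424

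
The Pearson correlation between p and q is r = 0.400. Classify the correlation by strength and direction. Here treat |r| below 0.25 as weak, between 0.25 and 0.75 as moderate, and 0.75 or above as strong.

r = 0.400 > 0 so the relationship is positive.
|r| = 0.400, which falls in the moderate range.

moderate positive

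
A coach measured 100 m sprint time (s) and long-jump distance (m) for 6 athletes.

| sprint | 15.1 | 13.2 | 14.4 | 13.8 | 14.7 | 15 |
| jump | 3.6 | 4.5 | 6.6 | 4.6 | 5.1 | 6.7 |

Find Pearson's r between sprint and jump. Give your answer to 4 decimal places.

0.2073

n = 6, Σx = 86.2, Σy = 31.1, Σx² = 1241.14, Σy² = 168.83, Σxy = 447.75
nΣxy − ΣxΣy = 2686.5 − 2680.82 = 5.68
nΣx² − (Σx)² = 7446.84 − 7430.44 = 16.4; nΣy² − (Σy)² = 1012.98 − 967.21 = 45.77
r = 5.68 / √(16.4 × 45.77) = 5.68 / 27.3976 ≈ 0.2073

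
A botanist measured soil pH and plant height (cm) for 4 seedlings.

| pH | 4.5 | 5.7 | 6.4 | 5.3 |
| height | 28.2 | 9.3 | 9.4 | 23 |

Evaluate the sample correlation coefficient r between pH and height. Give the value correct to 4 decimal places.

-0.9057

n = 4, Σx = 21.9, Σy = 69.9, Σx² = 121.79, Σy² = 1499.09, Σxy = 361.97
nΣxy − ΣxΣy = 1447.88 − 1530.81 = -82.93
nΣx² − (Σx)² = 487.16 − 479.61 = 7.55; nΣy² − (Σy)² = 5996.36 − 4886.01 = 1110.35
r = -82.93 / √(7.55 × 1110.35) = -82.93 / 91.5595 ≈ -0.9057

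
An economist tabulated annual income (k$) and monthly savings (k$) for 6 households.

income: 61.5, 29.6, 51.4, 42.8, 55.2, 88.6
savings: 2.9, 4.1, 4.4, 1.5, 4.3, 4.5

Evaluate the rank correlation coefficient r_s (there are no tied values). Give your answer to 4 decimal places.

Rank income: 5, 1, 3, 2, 4, 6
Rank savings: 2, 3, 5, 1, 4, 6
d = rank(income) − rank(savings): 3, -2, -2, 1, 0, 0; Σd² = 18
ρ = 1 − 6Σd² / [n(n²−1)] = 1 − 6×18 / (6×35) = 1 − 108/210 ≈ 0.4857

0.4857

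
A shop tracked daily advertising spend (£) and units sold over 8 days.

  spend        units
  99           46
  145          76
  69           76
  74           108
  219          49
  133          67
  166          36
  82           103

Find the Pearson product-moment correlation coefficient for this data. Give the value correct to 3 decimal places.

n = 8, Σx = 987, Σy = 561, Σx² = 140993, Σy² = 44127, Σxy = 62874
nΣxy − ΣxΣy = 502992 − 553707 = -50715
nΣx² − (Σx)² = 1127944 − 974169 = 153775; nΣy² − (Σy)² = 353016 − 314721 = 38295
r = -50715 / √(153775 × 38295) = -50715 / 76738.6058 ≈ -0.661

-0.661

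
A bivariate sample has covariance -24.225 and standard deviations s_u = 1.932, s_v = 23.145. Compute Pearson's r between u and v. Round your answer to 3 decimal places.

r = Cov(u,v) / (s_u · s_v) = -24.225 / (1.932 × 23.145)
  = -24.225 / 44.7161 ≈ -0.542

-0.542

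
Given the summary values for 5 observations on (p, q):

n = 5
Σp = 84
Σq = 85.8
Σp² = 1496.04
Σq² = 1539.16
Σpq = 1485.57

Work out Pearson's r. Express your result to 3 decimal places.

0.586

r = (nΣpq − ΣpΣq) / √[(nΣp² − (Σp)²)(nΣq² − (Σq)²)]
Numerator: 5×1485.57 − 84×85.8 = 220.65
Denominator: √[(7480.2 − 7056)(7695.8 − 7361.64)] = √[424.2 × 334.16] = 376.4979
r = 220.65 / 376.4979 ≈ 0.586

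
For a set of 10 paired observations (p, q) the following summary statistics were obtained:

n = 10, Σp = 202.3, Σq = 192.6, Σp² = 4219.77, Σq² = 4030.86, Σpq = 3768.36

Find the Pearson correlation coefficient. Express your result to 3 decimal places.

-0.633

r = (nΣpq − ΣpΣq) / √[(nΣp² − (Σp)²)(nΣq² − (Σq)²)]
Numerator: 10×3768.36 − 202.3×192.6 = -1279.38
Denominator: √[(42197.7 − 40925.29)(40308.6 − 37094.76)] = √[1272.41 × 3213.84] = 2022.2072
r = -1279.38 / 2022.2072 ≈ -0.633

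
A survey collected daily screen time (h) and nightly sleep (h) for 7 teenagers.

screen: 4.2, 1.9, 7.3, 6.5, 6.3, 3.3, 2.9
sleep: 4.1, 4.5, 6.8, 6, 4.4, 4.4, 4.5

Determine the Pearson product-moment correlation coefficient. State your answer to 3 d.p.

n = 7, Σx = 32.4, Σy = 34.7, Σx² = 175.78, Σy² = 178.27, Σxy = 169.7
nΣxy − ΣxΣy = 1187.9 − 1124.28 = 63.62
nΣx² − (Σx)² = 1230.46 − 1049.76 = 180.7; nΣy² − (Σy)² = 1247.89 − 1204.09 = 43.8
r = 63.62 / √(180.7 × 43.8) = 63.62 / 88.9644 ≈ 0.715

0.715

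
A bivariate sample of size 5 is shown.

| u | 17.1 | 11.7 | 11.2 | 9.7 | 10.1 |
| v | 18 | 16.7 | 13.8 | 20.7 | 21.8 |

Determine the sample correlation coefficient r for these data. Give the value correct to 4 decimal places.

n = 5, Σu = 59.8, Σv = 91, Σu² = 750.84, Σv² = 1697.06, Σuv = 1078.72
nΣuv − ΣuΣv = 5393.6 − 5441.8 = -48.2
nΣu² − (Σu)² = 3754.2 − 3576.04 = 178.16; nΣv² − (Σv)² = 8485.3 − 8281 = 204.3
r = -48.2 / √(178.16 × 204.3) = -48.2 / 190.7828 ≈ -0.2526

-0.2526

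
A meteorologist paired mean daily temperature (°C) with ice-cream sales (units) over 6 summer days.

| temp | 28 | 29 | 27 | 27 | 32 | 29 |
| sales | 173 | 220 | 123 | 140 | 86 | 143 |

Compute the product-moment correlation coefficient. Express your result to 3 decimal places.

-0.344

n = 6, Σx = 172, Σy = 885, Σx² = 4948, Σy² = 140903, Σxy = 25224
nΣxy − ΣxΣy = 151344 − 152220 = -876
nΣx² − (Σx)² = 29688 − 29584 = 104; nΣy² − (Σy)² = 845418 − 783225 = 62193
r = -876 / √(104 × 62193) = -876 / 2543.2405 ≈ -0.344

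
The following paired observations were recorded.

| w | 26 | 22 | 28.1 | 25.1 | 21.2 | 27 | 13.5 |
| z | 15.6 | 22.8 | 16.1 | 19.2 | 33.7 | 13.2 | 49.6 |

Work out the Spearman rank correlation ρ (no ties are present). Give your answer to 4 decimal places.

-0.8929

Rank w: 5, 3, 7, 4, 2, 6, 1
Rank z: 2, 5, 3, 4, 6, 1, 7
d = rank(w) − rank(z): 3, -2, 4, 0, -4, 5, -6; Σd² = 106
ρ = 1 − 6Σd² / [n(n²−1)] = 1 − 6×106 / (7×48) = 1 − 636/336 ≈ -0.8929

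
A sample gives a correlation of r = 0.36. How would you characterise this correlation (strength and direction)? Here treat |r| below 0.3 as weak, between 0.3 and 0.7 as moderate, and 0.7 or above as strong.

moderate positive

r = 0.36 > 0 so the relationship is positive.
|r| = 0.36, which falls in the moderate range.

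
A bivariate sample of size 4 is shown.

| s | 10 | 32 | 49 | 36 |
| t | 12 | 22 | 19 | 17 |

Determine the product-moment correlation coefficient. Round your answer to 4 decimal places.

0.7067

n = 4, Σs = 127, Σt = 70, Σs² = 4821, Σt² = 1278, Σst = 2367
nΣst − ΣsΣt = 9468 − 8890 = 578
nΣs² − (Σs)² = 19284 − 16129 = 3155; nΣt² − (Σt)² = 5112 − 4900 = 212
r = 578 / √(3155 × 212) = 578 / 817.8386 ≈ 0.7067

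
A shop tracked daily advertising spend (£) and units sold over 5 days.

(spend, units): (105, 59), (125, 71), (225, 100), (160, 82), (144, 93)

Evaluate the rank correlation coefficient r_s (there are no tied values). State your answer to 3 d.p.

Rank spend: 1, 2, 5, 4, 3
Rank units: 1, 2, 5, 3, 4
d = rank(spend) − rank(units): 0, 0, 0, 1, -1; Σd² = 2
ρ = 1 − 6Σd² / [n(n²−1)] = 1 − 6×2 / (5×24) = 1 − 12/120 ≈ 0.900

0.900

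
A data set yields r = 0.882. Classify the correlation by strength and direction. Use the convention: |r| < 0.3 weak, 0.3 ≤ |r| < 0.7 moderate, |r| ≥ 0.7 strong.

r = 0.882 > 0 so the relationship is positive.
|r| = 0.882, which falls in the strong range.

strong positive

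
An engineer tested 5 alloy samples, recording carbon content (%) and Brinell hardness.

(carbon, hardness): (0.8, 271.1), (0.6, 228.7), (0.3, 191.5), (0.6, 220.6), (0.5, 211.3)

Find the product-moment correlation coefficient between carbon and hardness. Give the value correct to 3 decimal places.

n = 5, Σx = 2.8, Σy = 1123.2, Σx² = 1.7, Σy² = 255783.2, Σxy = 649.56
nΣxy − ΣxΣy = 3247.8 − 3144.96 = 102.84
nΣx² − (Σx)² = 8.5 − 7.84 = 0.66; nΣy² − (Σy)² = 1278916 − 1261578.24 = 17337.76
r = 102.84 / √(0.66 × 17337.76) = 102.84 / 106.9716 ≈ 0.961

0.961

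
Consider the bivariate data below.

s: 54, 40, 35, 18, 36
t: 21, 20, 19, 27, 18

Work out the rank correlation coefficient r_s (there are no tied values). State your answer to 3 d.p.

-0.100

Rank s: 5, 4, 2, 1, 3
Rank t: 4, 3, 2, 5, 1
d = rank(s) − rank(t): 1, 1, 0, -4, 2; Σd² = 22
ρ = 1 − 6Σd² / [n(n²−1)] = 1 − 6×22 / (5×24) = 1 − 132/120 ≈ -0.100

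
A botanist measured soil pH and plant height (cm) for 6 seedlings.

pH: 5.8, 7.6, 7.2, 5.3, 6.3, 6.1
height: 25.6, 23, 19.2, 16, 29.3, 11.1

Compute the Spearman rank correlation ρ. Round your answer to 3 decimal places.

0.257

Rank pH: 2, 6, 5, 1, 4, 3
Rank height: 5, 4, 3, 2, 6, 1
d = rank(pH) − rank(height): -3, 2, 2, -1, -2, 2; Σd² = 26
ρ = 1 − 6Σd² / [n(n²−1)] = 1 − 6×26 / (6×35) = 1 − 156/210 ≈ 0.257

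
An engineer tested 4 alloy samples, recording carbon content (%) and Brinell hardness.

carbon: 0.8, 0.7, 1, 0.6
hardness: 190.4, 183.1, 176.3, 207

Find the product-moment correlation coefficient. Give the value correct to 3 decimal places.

-0.818

n = 4, Σx = 3.1, Σy = 756.8, Σx² = 2.49, Σy² = 143708.46, Σxy = 580.99
nΣxy − ΣxΣy = 2323.96 − 2346.08 = -22.12
nΣx² − (Σx)² = 9.96 − 9.61 = 0.35; nΣy² − (Σy)² = 574833.84 − 572746.24 = 2087.6
r = -22.12 / √(0.35 × 2087.6) = -22.12 / 27.0307 ≈ -0.818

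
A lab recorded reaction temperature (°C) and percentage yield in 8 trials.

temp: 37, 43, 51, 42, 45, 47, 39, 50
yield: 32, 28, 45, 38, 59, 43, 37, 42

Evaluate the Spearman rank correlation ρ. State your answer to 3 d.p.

0.690

Rank temp: 1, 4, 8, 3, 5, 6, 2, 7
Rank yield: 2, 1, 7, 4, 8, 6, 3, 5
d = rank(temp) − rank(yield): -1, 3, 1, -1, -3, 0, -1, 2; Σd² = 26
ρ = 1 − 6Σd² / [n(n²−1)] = 1 − 6×26 / (8×63) = 1 − 156/504 ≈ 0.690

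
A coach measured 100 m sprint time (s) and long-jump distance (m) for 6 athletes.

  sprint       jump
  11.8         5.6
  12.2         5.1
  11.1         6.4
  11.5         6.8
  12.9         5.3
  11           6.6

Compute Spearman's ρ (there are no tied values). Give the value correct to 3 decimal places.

Rank sprint: 4, 5, 2, 3, 6, 1
Rank jump: 3, 1, 4, 6, 2, 5
d = rank(sprint) − rank(jump): 1, 4, -2, -3, 4, -4; Σd² = 62
ρ = 1 − 6Σd² / [n(n²−1)] = 1 − 6×62 / (6×35) = 1 − 372/210 ≈ -0.771

-0.771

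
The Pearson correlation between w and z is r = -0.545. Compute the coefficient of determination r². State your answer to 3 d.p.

r² = (-0.545)² = 0.297

0.297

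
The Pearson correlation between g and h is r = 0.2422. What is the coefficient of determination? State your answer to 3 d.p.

r² = (0.2422)² = 0.059

0.059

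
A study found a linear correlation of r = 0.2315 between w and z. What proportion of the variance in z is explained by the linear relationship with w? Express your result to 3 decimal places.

0.054

r² = (0.2315)² = 0.054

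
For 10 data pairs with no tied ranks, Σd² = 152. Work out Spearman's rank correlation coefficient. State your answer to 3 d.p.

0.079

ρ = 1 − 6Σd² / [n(n²−1)] = 1 − 6×152 / (10×99)
  = 1 − 912/990 = 1 − 0.9212 ≈ 0.079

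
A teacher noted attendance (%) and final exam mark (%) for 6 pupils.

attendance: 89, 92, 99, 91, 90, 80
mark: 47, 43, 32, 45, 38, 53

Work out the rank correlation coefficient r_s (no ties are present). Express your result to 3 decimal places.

-0.829

Rank attendance: 2, 5, 6, 4, 3, 1
Rank mark: 5, 3, 1, 4, 2, 6
d = rank(attendance) − rank(mark): -3, 2, 5, 0, 1, -5; Σd² = 64
ρ = 1 − 6Σd² / [n(n²−1)] = 1 − 6×64 / (6×35) = 1 − 384/210 ≈ -0.829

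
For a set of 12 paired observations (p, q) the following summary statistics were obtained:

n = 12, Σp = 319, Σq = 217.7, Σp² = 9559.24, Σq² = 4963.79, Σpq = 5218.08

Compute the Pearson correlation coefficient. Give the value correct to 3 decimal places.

-0.544

r = (nΣpq − ΣpΣq) / √[(nΣp² − (Σp)²)(nΣq² − (Σq)²)]
Numerator: 12×5218.08 − 319×217.7 = -6829.34
Denominator: √[(114710.88 − 101761)(59565.48 − 47393.29)] = √[12949.88 × 12172.19] = 12555.0149
r = -6829.34 / 12555.0149 ≈ -0.544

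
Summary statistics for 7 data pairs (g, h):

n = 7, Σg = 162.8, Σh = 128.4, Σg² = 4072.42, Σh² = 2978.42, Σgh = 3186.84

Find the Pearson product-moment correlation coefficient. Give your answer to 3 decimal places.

r = (nΣgh − ΣgΣh) / √[(nΣg² − (Σg)²)(nΣh² − (Σh)²)]
Numerator: 7×3186.84 − 162.8×128.4 = 1404.36
Denominator: √[(28506.94 − 26503.84)(20848.94 − 16486.56)] = √[2003.1 × 4362.38] = 2956.0588
r = 1404.36 / 2956.0588 ≈ 0.475

0.475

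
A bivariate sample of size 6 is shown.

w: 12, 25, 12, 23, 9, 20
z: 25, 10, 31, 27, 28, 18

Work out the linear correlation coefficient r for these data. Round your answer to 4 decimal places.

-0.7115

n = 6, Σw = 101, Σz = 139, Σw² = 1923, Σz² = 3523, Σwz = 2155
nΣwz − ΣwΣz = 12930 − 14039 = -1109
nΣw² − (Σw)² = 11538 − 10201 = 1337; nΣz² − (Σz)² = 21138 − 19321 = 1817
r = -1109 / √(1337 × 1817) = -1109 / 1558.6305 ≈ -0.7115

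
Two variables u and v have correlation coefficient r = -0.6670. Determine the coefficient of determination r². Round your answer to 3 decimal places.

0.445

r² = (-0.6670)² = 0.445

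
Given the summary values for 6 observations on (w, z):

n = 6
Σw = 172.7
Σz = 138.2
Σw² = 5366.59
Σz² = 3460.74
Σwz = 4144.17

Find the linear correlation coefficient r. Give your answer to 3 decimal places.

0.502

r = (nΣwz − ΣwΣz) / √[(nΣw² − (Σw)²)(nΣz² − (Σz)²)]
Numerator: 6×4144.17 − 172.7×138.2 = 997.88
Denominator: √[(32199.54 − 29825.29)(20764.44 − 19099.24)] = √[2374.25 × 1665.2] = 1988.3664
r = 997.88 / 1988.3664 ≈ 0.502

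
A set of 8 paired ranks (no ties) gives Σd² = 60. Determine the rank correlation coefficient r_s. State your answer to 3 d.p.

0.286

ρ = 1 − 6Σd² / [n(n²−1)] = 1 − 6×60 / (8×63)
  = 1 − 360/504 = 1 − 0.7143 ≈ 0.286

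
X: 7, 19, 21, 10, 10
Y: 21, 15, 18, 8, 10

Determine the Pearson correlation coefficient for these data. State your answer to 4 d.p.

0.1881

n = 5, ΣX = 67, ΣY = 72, ΣX² = 1051, ΣY² = 1154, ΣXY = 990
nΣXY − ΣXΣY = 4950 − 4824 = 126
nΣX² − (ΣX)² = 5255 − 4489 = 766; nΣY² − (ΣY)² = 5770 − 5184 = 586
r = 126 / √(766 × 586) = 126 / 669.9821 ≈ 0.1881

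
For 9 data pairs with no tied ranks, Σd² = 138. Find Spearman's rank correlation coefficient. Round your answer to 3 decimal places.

ρ = 1 − 6Σd² / [n(n²−1)] = 1 − 6×138 / (9×80)
  = 1 − 828/720 = 1 − 1.1500 ≈ -0.150

-0.150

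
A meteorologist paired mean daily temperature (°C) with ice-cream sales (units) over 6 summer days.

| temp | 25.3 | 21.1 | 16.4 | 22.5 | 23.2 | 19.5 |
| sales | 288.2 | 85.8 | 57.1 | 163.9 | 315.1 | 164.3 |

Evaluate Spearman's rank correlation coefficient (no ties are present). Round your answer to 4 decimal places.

0.7714

Rank temp: 6, 3, 1, 4, 5, 2
Rank sales: 5, 2, 1, 3, 6, 4
d = rank(temp) − rank(sales): 1, 1, 0, 1, -1, -2; Σd² = 8
ρ = 1 − 6Σd² / [n(n²−1)] = 1 − 6×8 / (6×35) = 1 − 48/210 ≈ 0.7714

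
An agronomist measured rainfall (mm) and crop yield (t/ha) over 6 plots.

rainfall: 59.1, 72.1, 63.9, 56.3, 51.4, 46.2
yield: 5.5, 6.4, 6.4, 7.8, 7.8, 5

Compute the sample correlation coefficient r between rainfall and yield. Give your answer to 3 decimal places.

0.072

n = 6, Σx = 349, Σy = 38.9, Σx² = 20720.52, Σy² = 258.85, Σxy = 2266.51
nΣxy − ΣxΣy = 13599.06 − 13576.1 = 22.96
nΣx² − (Σx)² = 124323.12 − 121801 = 2522.12; nΣy² − (Σy)² = 1553.1 − 1513.21 = 39.89
r = 22.96 / √(2522.12 × 39.89) = 22.96 / 317.1866 ≈ 0.072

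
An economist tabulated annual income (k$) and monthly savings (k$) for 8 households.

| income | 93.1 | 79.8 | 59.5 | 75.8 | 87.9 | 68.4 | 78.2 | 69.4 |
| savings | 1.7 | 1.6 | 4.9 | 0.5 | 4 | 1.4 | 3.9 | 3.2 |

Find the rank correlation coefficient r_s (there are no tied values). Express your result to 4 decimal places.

Rank income: 8, 6, 1, 4, 7, 2, 5, 3
Rank savings: 4, 3, 8, 1, 7, 2, 6, 5
d = rank(income) − rank(savings): 4, 3, -7, 3, 0, 0, -1, -2; Σd² = 88
ρ = 1 − 6Σd² / [n(n²−1)] = 1 − 6×88 / (8×63) = 1 − 528/504 ≈ -0.0476

-0.0476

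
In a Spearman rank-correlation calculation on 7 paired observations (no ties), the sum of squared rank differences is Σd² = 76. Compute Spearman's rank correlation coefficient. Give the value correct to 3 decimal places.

ρ = 1 − 6Σd² / [n(n²−1)] = 1 − 6×76 / (7×48)
  = 1 − 456/336 = 1 − 1.3571 ≈ -0.357

-0.357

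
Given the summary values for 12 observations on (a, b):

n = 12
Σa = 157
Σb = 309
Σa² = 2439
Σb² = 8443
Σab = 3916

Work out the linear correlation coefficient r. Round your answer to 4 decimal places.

r = (nΣab − ΣaΣb) / √[(nΣa² − (Σa)²)(nΣb² − (Σb)²)]
Numerator: 12×3916 − 157×309 = -1521
Denominator: √[(29268 − 24649)(101316 − 95481)] = √[4619 × 5835] = 5191.5186
r = -1521 / 5191.5186 ≈ -0.2930

-0.2930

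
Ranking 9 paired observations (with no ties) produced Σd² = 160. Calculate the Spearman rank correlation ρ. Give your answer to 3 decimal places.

-0.333

ρ = 1 − 6Σd² / [n(n²−1)] = 1 − 6×160 / (9×80)
  = 1 − 960/720 = 1 − 1.3333 ≈ -0.333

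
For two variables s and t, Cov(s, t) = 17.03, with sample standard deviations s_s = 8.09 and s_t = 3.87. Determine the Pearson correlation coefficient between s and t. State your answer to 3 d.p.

0.544

r = Cov(s,t) / (s_s · s_t) = 17.03 / (8.09 × 3.87)
  = 17.03 / 31.3083 ≈ 0.544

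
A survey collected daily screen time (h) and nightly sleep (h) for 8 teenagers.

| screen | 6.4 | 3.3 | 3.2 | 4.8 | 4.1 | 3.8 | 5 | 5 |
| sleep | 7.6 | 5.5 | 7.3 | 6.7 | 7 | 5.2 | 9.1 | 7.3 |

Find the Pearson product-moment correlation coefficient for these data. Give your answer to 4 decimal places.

0.5360

n = 8, Σx = 35.6, Σy = 55.7, Σx² = 166.38, Σy² = 398.33, Σxy = 252.77
nΣxy − ΣxΣy = 2022.16 − 1982.92 = 39.24
nΣx² − (Σx)² = 1331.04 − 1267.36 = 63.68; nΣy² − (Σy)² = 3186.64 − 3102.49 = 84.15
r = 39.24 / √(63.68 × 84.15) = 39.24 / 73.2030 ≈ 0.5360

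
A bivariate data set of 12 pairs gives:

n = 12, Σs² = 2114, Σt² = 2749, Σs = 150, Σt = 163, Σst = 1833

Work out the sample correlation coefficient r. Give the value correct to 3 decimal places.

r = (nΣst − ΣsΣt) / √[(nΣs² − (Σs)²)(nΣt² − (Σt)²)]
Numerator: 12×1833 − 150×163 = -2454
Denominator: √[(25368 − 22500)(32988 − 26569)] = √[2868 × 6419] = 4290.6517
r = -2454 / 4290.6517 ≈ -0.572

-0.572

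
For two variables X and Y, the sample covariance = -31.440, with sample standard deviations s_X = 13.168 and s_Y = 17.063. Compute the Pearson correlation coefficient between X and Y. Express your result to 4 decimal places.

r = Cov(X,Y) / (s_X · s_Y) = -31.440 / (13.168 × 17.063)
  = -31.440 / 224.6856 ≈ -0.1399

-0.1399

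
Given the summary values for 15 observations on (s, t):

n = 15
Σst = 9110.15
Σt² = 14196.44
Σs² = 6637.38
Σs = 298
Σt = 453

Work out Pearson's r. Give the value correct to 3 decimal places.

r = (nΣst − ΣsΣt) / √[(nΣs² − (Σs)²)(nΣt² − (Σt)²)]
Numerator: 15×9110.15 − 298×453 = 1658.25
Denominator: √[(99560.7 − 88804)(212946.6 − 205209)] = √[10756.7 × 7737.6] = 9123.1048
r = 1658.25 / 9123.1048 ≈ 0.182

0.182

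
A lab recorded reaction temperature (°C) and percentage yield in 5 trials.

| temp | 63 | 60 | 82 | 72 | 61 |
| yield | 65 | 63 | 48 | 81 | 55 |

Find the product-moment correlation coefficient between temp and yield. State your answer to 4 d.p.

n = 5, Σx = 338, Σy = 312, Σx² = 23198, Σy² = 20084, Σxy = 20998
nΣxy − ΣxΣy = 104990 − 105456 = -466
nΣx² − (Σx)² = 115990 − 114244 = 1746; nΣy² − (Σy)² = 100420 − 97344 = 3076
r = -466 / √(1746 × 3076) = -466 / 2317.4762 ≈ -0.2011

-0.2011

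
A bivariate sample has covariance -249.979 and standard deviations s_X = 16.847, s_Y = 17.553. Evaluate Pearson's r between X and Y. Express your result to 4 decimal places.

-0.8453

r = Cov(X,Y) / (s_X · s_Y) = -249.979 / (16.847 × 17.553)
  = -249.979 / 295.7154 ≈ -0.8453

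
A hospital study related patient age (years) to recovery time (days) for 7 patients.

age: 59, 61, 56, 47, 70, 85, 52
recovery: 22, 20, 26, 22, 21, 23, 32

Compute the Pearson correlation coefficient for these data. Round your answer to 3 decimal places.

-0.321

n = 7, Σx = 430, Σy = 166, Σx² = 27376, Σy² = 4038, Σxy = 10097
nΣxy − ΣxΣy = 70679 − 71380 = -701
nΣx² − (Σx)² = 191632 − 184900 = 6732; nΣy² − (Σy)² = 28266 − 27556 = 710
r = -701 / √(6732 × 710) = -701 / 2186.2571 ≈ -0.321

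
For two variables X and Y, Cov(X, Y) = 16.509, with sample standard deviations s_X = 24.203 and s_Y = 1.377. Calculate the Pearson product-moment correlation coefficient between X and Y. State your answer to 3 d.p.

0.495

r = Cov(X,Y) / (s_X · s_Y) = 16.509 / (24.203 × 1.377)
  = 16.509 / 33.3275 ≈ 0.495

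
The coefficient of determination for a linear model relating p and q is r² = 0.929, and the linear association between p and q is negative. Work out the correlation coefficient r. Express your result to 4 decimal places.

-0.9638

|r| = √0.929 = 0.9638
The association is negative, so r = −0.9638.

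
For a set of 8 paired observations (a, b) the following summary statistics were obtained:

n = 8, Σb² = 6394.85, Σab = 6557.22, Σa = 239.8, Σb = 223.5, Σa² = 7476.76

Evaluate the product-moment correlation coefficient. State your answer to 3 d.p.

-0.681

r = (nΣab − ΣaΣb) / √[(nΣa² − (Σa)²)(nΣb² − (Σb)²)]
Numerator: 8×6557.22 − 239.8×223.5 = -1137.54
Denominator: √[(59814.08 − 57504.04)(51158.8 − 49952.25)] = √[2310.04 × 1206.55] = 1669.4846
r = -1137.54 / 1669.4846 ≈ -0.681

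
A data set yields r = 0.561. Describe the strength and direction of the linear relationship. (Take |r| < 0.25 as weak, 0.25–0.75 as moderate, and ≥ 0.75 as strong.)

moderate positive

r = 0.561 > 0 so the relationship is positive.
|r| = 0.561, which falls in the moderate range.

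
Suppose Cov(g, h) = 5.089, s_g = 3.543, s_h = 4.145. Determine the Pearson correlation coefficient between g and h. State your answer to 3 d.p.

0.347

r = Cov(g,h) / (s_g · s_h) = 5.089 / (3.543 × 4.145)
  = 5.089 / 14.6857 ≈ 0.347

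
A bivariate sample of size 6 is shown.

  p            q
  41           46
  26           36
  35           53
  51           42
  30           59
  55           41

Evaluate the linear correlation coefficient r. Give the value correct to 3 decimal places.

n = 6, Σp = 238, Σq = 277, Σp² = 10108, Σq² = 13147, Σpq = 10844
nΣpq − ΣpΣq = 65064 − 65926 = -862
nΣp² − (Σp)² = 60648 − 56644 = 4004; nΣq² − (Σq)² = 78882 − 76729 = 2153
r = -862 / √(4004 × 2153) = -862 / 2936.0879 ≈ -0.294

-0.294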